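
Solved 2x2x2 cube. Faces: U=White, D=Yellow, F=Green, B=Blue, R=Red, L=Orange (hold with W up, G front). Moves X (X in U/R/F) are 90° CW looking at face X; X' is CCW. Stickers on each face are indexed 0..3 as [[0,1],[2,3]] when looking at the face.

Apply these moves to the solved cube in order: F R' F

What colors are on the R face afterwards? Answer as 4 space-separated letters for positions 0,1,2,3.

Answer: O R B W

Derivation:
After move 1 (F): F=GGGG U=WWOO R=WRWR D=RRYY L=OYOY
After move 2 (R'): R=RRWW U=WBOB F=GWGO D=RGYG B=YBRB
After move 3 (F): F=GGOW U=WBYY R=ORBW D=WRYG L=OROG
Query: R face = ORBW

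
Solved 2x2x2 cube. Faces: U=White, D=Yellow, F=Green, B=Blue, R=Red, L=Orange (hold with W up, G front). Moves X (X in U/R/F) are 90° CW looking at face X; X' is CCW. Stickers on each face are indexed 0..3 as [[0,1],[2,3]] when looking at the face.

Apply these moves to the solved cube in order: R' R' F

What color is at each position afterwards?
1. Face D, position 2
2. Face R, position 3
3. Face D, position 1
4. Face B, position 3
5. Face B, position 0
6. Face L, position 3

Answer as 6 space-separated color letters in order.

Answer: Y R R B G W

Derivation:
After move 1 (R'): R=RRRR U=WBWB F=GWGW D=YGYG B=YBYB
After move 2 (R'): R=RRRR U=WYWY F=GBGB D=YWYW B=GBGB
After move 3 (F): F=GGBB U=WYOO R=WRYR D=RRYW L=OYOW
Query 1: D[2] = Y
Query 2: R[3] = R
Query 3: D[1] = R
Query 4: B[3] = B
Query 5: B[0] = G
Query 6: L[3] = W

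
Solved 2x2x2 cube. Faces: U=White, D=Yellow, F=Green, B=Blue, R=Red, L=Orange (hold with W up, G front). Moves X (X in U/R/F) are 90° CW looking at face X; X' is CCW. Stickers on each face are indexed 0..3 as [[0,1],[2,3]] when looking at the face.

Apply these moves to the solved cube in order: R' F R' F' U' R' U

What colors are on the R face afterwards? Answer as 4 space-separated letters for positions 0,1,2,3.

Answer: W R B R

Derivation:
After move 1 (R'): R=RRRR U=WBWB F=GWGW D=YGYG B=YBYB
After move 2 (F): F=GGWW U=WBOO R=WRBR D=RRYG L=OYOG
After move 3 (R'): R=RRWB U=WYOY F=GBWO D=RGYW B=GBRB
After move 4 (F'): F=BOGW U=WYRW R=GRRB D=YGYW L=OYOO
After move 5 (U'): U=YWWR F=OYGW R=BORB B=GRRB L=GBOO
After move 6 (R'): R=OBBR U=YRWG F=OWGR D=YYYW B=WRGB
After move 7 (U): U=WYGR F=OBGR R=WRBR B=GBGB L=OWOO
Query: R face = WRBR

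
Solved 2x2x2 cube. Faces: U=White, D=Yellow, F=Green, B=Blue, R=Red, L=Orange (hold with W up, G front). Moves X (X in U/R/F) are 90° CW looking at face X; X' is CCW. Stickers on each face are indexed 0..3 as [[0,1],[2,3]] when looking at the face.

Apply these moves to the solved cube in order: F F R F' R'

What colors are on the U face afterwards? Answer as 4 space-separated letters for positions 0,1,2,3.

Answer: W W O Y

Derivation:
After move 1 (F): F=GGGG U=WWOO R=WRWR D=RRYY L=OYOY
After move 2 (F): F=GGGG U=WWYY R=OROR D=WWYY L=OROR
After move 3 (R): R=OORR U=WGYG F=GWGY D=WBYB B=YBWB
After move 4 (F'): F=WYGG U=WGOR R=BOWR D=RRYB L=OGOY
After move 5 (R'): R=ORBW U=WWOY F=WGGR D=RYYG B=BBRB
Query: U face = WWOY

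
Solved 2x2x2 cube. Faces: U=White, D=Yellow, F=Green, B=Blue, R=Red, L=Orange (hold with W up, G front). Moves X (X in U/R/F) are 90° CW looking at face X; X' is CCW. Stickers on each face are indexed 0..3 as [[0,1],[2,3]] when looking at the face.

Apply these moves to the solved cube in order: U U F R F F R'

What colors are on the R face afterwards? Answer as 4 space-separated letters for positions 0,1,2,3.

After move 1 (U): U=WWWW F=RRGG R=BBRR B=OOBB L=GGOO
After move 2 (U): U=WWWW F=BBGG R=OORR B=GGBB L=RROO
After move 3 (F): F=GBGB U=WWOR R=WOWR D=ROYY L=RYOY
After move 4 (R): R=WWRO U=WBOB F=GOGY D=RBYG B=RGWB
After move 5 (F): F=GGYO U=WBYY R=OWBO D=RWYG L=RROB
After move 6 (F): F=YGOG U=WBBR R=YWYO D=BOYG L=RROW
After move 7 (R'): R=WOYY U=WWBR F=YBOR D=BGYG B=GGOB
Query: R face = WOYY

Answer: W O Y Y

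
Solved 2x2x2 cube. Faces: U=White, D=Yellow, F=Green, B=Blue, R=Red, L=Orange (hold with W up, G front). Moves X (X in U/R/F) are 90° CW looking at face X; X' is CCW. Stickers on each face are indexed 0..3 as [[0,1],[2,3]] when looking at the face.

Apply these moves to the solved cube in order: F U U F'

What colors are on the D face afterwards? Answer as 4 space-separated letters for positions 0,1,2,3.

After move 1 (F): F=GGGG U=WWOO R=WRWR D=RRYY L=OYOY
After move 2 (U): U=OWOW F=WRGG R=BBWR B=OYBB L=GGOY
After move 3 (U): U=OOWW F=BBGG R=OYWR B=GGBB L=WROY
After move 4 (F'): F=BGBG U=OOOW R=RYRR D=RYYY L=WWOW
Query: D face = RYYY

Answer: R Y Y Y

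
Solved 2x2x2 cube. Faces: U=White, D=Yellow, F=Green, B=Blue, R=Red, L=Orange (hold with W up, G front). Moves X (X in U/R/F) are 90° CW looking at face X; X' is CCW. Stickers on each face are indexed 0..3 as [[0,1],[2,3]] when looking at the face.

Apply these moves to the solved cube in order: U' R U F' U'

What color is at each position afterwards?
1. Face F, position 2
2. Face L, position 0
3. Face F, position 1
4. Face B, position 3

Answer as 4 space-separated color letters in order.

After move 1 (U'): U=WWWW F=OOGG R=GGRR B=RRBB L=BBOO
After move 2 (R): R=RGRG U=WOWG F=OYGY D=YBYR B=WRWB
After move 3 (U): U=WWGO F=RGGY R=WRRG B=BBWB L=OYOO
After move 4 (F'): F=GYRG U=WWWR R=BRYG D=YOYR L=OOOG
After move 5 (U'): U=WRWW F=OORG R=GYYG B=BRWB L=BBOG
Query 1: F[2] = R
Query 2: L[0] = B
Query 3: F[1] = O
Query 4: B[3] = B

Answer: R B O B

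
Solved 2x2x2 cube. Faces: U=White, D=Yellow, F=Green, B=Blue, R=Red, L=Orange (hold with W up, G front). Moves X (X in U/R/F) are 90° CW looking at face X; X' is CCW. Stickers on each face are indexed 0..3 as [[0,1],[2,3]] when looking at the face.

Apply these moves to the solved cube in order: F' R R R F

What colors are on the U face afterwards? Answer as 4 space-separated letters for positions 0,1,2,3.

After move 1 (F'): F=GGGG U=WWRR R=YRYR D=OOYY L=OWOW
After move 2 (R): R=YYRR U=WGRG F=GOGY D=OBYB B=RBWB
After move 3 (R): R=RYRY U=WORY F=GBGB D=OWYR B=GBGB
After move 4 (R): R=RRYY U=WBRB F=GWGR D=OGYG B=YBOB
After move 5 (F): F=GGRW U=WBWW R=RRBY D=YRYG L=OOOG
Query: U face = WBWW

Answer: W B W W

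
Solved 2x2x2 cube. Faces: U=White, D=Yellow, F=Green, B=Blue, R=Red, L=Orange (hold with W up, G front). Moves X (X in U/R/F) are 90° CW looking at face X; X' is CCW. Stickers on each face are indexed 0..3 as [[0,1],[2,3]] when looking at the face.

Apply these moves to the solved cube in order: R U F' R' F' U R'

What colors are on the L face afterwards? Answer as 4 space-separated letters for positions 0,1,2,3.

Answer: W R O W

Derivation:
After move 1 (R): R=RRRR U=WGWG F=GYGY D=YBYB B=WBWB
After move 2 (U): U=WWGG F=RRGY R=WBRR B=OOWB L=GYOO
After move 3 (F'): F=RYRG U=WWWR R=BBYR D=YOYB L=GGOG
After move 4 (R'): R=BRBY U=WWWO F=RWRR D=YYYG B=BOOB
After move 5 (F'): F=WRRR U=WWBB R=YRYY D=GGYG L=GOOW
After move 6 (U): U=BWBW F=YRRR R=BOYY B=GOOB L=WROW
After move 7 (R'): R=OYBY U=BOBG F=YWRW D=GRYR B=GOGB
Query: L face = WROW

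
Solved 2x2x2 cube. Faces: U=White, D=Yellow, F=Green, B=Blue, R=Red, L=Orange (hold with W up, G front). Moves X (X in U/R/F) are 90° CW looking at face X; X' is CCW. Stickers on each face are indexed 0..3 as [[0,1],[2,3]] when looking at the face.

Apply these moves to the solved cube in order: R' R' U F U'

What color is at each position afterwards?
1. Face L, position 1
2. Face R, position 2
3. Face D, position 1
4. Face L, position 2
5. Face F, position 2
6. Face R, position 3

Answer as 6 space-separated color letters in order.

After move 1 (R'): R=RRRR U=WBWB F=GWGW D=YGYG B=YBYB
After move 2 (R'): R=RRRR U=WYWY F=GBGB D=YWYW B=GBGB
After move 3 (U): U=WWYY F=RRGB R=GBRR B=OOGB L=GBOO
After move 4 (F): F=GRBR U=WWOB R=YBYR D=RGYW L=GYOW
After move 5 (U'): U=WBWO F=GYBR R=GRYR B=YBGB L=OOOW
Query 1: L[1] = O
Query 2: R[2] = Y
Query 3: D[1] = G
Query 4: L[2] = O
Query 5: F[2] = B
Query 6: R[3] = R

Answer: O Y G O B R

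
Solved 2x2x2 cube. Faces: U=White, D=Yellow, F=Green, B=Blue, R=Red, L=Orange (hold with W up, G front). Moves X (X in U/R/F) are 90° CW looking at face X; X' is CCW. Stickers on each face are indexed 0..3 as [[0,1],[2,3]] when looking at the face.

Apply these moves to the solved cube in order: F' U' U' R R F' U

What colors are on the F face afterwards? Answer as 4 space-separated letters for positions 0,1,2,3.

Answer: R Y B G

Derivation:
After move 1 (F'): F=GGGG U=WWRR R=YRYR D=OOYY L=OWOW
After move 2 (U'): U=WRWR F=OWGG R=GGYR B=YRBB L=BBOW
After move 3 (U'): U=RRWW F=BBGG R=OWYR B=GGBB L=YROW
After move 4 (R): R=YORW U=RBWG F=BOGY D=OBYG B=WGRB
After move 5 (R): R=RYWO U=ROWY F=BBGG D=ORYW B=GGBB
After move 6 (F'): F=BGBG U=RORW R=RYOO D=RWYW L=YYOW
After move 7 (U): U=RRWO F=RYBG R=GGOO B=YYBB L=BGOW
Query: F face = RYBG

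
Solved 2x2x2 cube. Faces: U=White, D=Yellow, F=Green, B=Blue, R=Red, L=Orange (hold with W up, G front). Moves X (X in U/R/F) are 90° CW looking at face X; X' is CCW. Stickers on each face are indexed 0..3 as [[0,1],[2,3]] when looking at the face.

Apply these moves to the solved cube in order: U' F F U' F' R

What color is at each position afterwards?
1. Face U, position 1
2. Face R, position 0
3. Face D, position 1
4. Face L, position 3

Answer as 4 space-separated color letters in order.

After move 1 (U'): U=WWWW F=OOGG R=GGRR B=RRBB L=BBOO
After move 2 (F): F=GOGO U=WWOB R=WGWR D=RGYY L=BYOY
After move 3 (F): F=GGOO U=WWYY R=OGBR D=WWYY L=BROG
After move 4 (U'): U=WYWY F=BROO R=GGBR B=OGBB L=RROG
After move 5 (F'): F=ROBO U=WYGB R=WGWR D=RGYY L=RYOW
After move 6 (R): R=WWRG U=WOGO F=RGBY D=RBYO B=BGYB
Query 1: U[1] = O
Query 2: R[0] = W
Query 3: D[1] = B
Query 4: L[3] = W

Answer: O W B W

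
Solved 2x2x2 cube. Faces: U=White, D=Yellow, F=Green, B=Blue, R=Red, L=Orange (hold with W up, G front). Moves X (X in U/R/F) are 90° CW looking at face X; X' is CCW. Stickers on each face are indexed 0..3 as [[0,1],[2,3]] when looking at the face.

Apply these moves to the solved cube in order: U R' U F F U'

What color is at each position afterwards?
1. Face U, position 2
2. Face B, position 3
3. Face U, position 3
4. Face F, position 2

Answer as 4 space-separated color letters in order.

After move 1 (U): U=WWWW F=RRGG R=BBRR B=OOBB L=GGOO
After move 2 (R'): R=BRBR U=WBWO F=RWGW D=YRYG B=YOYB
After move 3 (U): U=WWOB F=BRGW R=YOBR B=GGYB L=RWOO
After move 4 (F): F=GBWR U=WWOW R=OOBR D=BYYG L=RYOR
After move 5 (F): F=WGRB U=WWRY R=OOWR D=BOYG L=RBOY
After move 6 (U'): U=WYWR F=RBRB R=WGWR B=OOYB L=GGOY
Query 1: U[2] = W
Query 2: B[3] = B
Query 3: U[3] = R
Query 4: F[2] = R

Answer: W B R R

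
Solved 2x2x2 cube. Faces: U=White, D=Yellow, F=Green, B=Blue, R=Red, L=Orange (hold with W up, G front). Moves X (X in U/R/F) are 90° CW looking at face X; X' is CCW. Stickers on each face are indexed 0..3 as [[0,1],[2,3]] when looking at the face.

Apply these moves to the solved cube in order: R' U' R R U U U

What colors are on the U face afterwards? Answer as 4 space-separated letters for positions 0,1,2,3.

Answer: G G B W

Derivation:
After move 1 (R'): R=RRRR U=WBWB F=GWGW D=YGYG B=YBYB
After move 2 (U'): U=BBWW F=OOGW R=GWRR B=RRYB L=YBOO
After move 3 (R): R=RGRW U=BOWW F=OGGG D=YYYR B=WRBB
After move 4 (R): R=RRWG U=BGWG F=OYGR D=YBYW B=WROB
After move 5 (U): U=WBGG F=RRGR R=WRWG B=YBOB L=OYOO
After move 6 (U): U=GWGB F=WRGR R=YBWG B=OYOB L=RROO
After move 7 (U): U=GGBW F=YBGR R=OYWG B=RROB L=WROO
Query: U face = GGBW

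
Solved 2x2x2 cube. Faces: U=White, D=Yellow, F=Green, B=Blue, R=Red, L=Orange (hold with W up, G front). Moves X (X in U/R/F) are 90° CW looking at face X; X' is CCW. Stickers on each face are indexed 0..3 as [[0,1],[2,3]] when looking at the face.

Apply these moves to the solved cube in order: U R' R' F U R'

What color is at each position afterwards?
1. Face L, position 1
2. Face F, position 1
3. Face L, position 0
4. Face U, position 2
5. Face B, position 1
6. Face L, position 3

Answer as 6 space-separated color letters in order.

After move 1 (U): U=WWWW F=RRGG R=BBRR B=OOBB L=GGOO
After move 2 (R'): R=BRBR U=WBWO F=RWGW D=YRYG B=YOYB
After move 3 (R'): R=RRBB U=WYWY F=RBGO D=YWYW B=GORB
After move 4 (F): F=GROB U=WYOG R=WRYB D=BRYW L=GYOW
After move 5 (U): U=OWGY F=WROB R=GOYB B=GYRB L=GROW
After move 6 (R'): R=OBGY U=ORGG F=WWOY D=BRYB B=WYRB
Query 1: L[1] = R
Query 2: F[1] = W
Query 3: L[0] = G
Query 4: U[2] = G
Query 5: B[1] = Y
Query 6: L[3] = W

Answer: R W G G Y W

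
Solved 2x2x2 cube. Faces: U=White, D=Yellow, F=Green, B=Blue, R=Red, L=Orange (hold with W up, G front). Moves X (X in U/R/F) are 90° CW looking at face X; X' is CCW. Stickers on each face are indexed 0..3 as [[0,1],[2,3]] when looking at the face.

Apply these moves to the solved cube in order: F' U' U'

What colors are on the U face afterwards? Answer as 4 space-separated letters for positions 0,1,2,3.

Answer: R R W W

Derivation:
After move 1 (F'): F=GGGG U=WWRR R=YRYR D=OOYY L=OWOW
After move 2 (U'): U=WRWR F=OWGG R=GGYR B=YRBB L=BBOW
After move 3 (U'): U=RRWW F=BBGG R=OWYR B=GGBB L=YROW
Query: U face = RRWW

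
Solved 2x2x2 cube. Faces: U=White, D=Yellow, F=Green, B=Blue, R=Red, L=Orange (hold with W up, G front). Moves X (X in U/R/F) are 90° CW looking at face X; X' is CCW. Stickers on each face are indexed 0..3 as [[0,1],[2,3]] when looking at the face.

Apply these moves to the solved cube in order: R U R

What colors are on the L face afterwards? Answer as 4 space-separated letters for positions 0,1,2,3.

Answer: G Y O O

Derivation:
After move 1 (R): R=RRRR U=WGWG F=GYGY D=YBYB B=WBWB
After move 2 (U): U=WWGG F=RRGY R=WBRR B=OOWB L=GYOO
After move 3 (R): R=RWRB U=WRGY F=RBGB D=YWYO B=GOWB
Query: L face = GYOO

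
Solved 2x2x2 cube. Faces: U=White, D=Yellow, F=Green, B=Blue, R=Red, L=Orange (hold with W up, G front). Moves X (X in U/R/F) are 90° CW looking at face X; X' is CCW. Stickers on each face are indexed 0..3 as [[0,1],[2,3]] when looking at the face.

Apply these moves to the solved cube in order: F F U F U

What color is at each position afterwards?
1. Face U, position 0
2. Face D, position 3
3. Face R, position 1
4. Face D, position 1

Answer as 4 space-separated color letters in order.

After move 1 (F): F=GGGG U=WWOO R=WRWR D=RRYY L=OYOY
After move 2 (F): F=GGGG U=WWYY R=OROR D=WWYY L=OROR
After move 3 (U): U=YWYW F=ORGG R=BBOR B=ORBB L=GGOR
After move 4 (F): F=GOGR U=YWRG R=YBWR D=OBYY L=GWOW
After move 5 (U): U=RYGW F=YBGR R=ORWR B=GWBB L=GOOW
Query 1: U[0] = R
Query 2: D[3] = Y
Query 3: R[1] = R
Query 4: D[1] = B

Answer: R Y R B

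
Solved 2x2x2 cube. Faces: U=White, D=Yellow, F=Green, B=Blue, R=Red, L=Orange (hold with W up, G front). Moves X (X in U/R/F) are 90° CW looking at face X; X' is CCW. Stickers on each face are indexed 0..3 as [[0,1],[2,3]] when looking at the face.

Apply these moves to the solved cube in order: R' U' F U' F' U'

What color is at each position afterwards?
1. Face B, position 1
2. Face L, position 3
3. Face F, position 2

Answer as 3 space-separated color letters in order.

Answer: O B Y

Derivation:
After move 1 (R'): R=RRRR U=WBWB F=GWGW D=YGYG B=YBYB
After move 2 (U'): U=BBWW F=OOGW R=GWRR B=RRYB L=YBOO
After move 3 (F): F=GOWO U=BBOB R=WWWR D=RGYG L=YYOG
After move 4 (U'): U=BBBO F=YYWO R=GOWR B=WWYB L=RROG
After move 5 (F'): F=YOYW U=BBGW R=GORR D=RGYG L=ROOB
After move 6 (U'): U=BWBG F=ROYW R=YORR B=GOYB L=WWOB
Query 1: B[1] = O
Query 2: L[3] = B
Query 3: F[2] = Y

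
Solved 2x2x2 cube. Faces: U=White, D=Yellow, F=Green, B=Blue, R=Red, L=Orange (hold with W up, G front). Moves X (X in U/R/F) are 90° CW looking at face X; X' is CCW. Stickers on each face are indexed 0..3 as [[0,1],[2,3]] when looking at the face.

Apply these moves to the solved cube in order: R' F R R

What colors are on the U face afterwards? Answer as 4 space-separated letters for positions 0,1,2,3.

After move 1 (R'): R=RRRR U=WBWB F=GWGW D=YGYG B=YBYB
After move 2 (F): F=GGWW U=WBOO R=WRBR D=RRYG L=OYOG
After move 3 (R): R=BWRR U=WGOW F=GRWG D=RYYY B=OBBB
After move 4 (R): R=RBRW U=WROG F=GYWY D=RBYO B=WBGB
Query: U face = WROG

Answer: W R O G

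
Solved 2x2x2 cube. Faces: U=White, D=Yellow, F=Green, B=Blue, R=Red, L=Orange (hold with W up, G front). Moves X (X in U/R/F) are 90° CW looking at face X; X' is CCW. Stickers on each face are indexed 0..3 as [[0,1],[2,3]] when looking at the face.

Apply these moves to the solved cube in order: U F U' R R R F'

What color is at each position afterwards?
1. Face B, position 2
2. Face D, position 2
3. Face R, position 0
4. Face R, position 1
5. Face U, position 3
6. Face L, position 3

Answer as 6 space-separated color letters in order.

After move 1 (U): U=WWWW F=RRGG R=BBRR B=OOBB L=GGOO
After move 2 (F): F=GRGR U=WWOG R=WBWR D=RBYY L=GYOY
After move 3 (U'): U=WGWO F=GYGR R=GRWR B=WBBB L=OOOY
After move 4 (R): R=WGRR U=WYWR F=GBGY D=RBYW B=OBGB
After move 5 (R): R=RWRG U=WBWY F=GBGW D=RGYO B=RBYB
After move 6 (R): R=RRGW U=WBWW F=GGGO D=RYYR B=YBBB
After move 7 (F'): F=GOGG U=WBRG R=YRRW D=OYYR L=OWOW
Query 1: B[2] = B
Query 2: D[2] = Y
Query 3: R[0] = Y
Query 4: R[1] = R
Query 5: U[3] = G
Query 6: L[3] = W

Answer: B Y Y R G W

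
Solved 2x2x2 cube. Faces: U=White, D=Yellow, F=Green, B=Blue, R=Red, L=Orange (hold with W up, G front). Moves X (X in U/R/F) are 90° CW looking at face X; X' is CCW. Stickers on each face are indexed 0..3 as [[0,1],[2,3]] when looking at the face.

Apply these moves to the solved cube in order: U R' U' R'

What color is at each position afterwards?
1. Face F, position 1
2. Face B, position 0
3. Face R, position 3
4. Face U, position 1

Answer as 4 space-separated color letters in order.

After move 1 (U): U=WWWW F=RRGG R=BBRR B=OOBB L=GGOO
After move 2 (R'): R=BRBR U=WBWO F=RWGW D=YRYG B=YOYB
After move 3 (U'): U=BOWW F=GGGW R=RWBR B=BRYB L=YOOO
After move 4 (R'): R=WRRB U=BYWB F=GOGW D=YGYW B=GRRB
Query 1: F[1] = O
Query 2: B[0] = G
Query 3: R[3] = B
Query 4: U[1] = Y

Answer: O G B Y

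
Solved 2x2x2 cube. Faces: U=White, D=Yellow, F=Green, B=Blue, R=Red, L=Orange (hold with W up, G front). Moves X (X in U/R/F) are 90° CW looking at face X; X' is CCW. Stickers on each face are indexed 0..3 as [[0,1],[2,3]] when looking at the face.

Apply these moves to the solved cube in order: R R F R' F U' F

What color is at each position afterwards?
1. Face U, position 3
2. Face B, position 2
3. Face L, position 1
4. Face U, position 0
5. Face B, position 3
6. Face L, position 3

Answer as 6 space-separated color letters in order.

After move 1 (R): R=RRRR U=WGWG F=GYGY D=YBYB B=WBWB
After move 2 (R): R=RRRR U=WYWY F=GBGB D=YWYW B=GBGB
After move 3 (F): F=GGBB U=WYOO R=WRYR D=RRYW L=OYOW
After move 4 (R'): R=RRWY U=WGOG F=GYBO D=RGYB B=WBRB
After move 5 (F): F=BGOY U=WGWY R=ORGY D=WRYB L=OROG
After move 6 (U'): U=GYWW F=OROY R=BGGY B=ORRB L=WBOG
After move 7 (F): F=OOYR U=GYGB R=WGWY D=GBYB L=WWOR
Query 1: U[3] = B
Query 2: B[2] = R
Query 3: L[1] = W
Query 4: U[0] = G
Query 5: B[3] = B
Query 6: L[3] = R

Answer: B R W G B R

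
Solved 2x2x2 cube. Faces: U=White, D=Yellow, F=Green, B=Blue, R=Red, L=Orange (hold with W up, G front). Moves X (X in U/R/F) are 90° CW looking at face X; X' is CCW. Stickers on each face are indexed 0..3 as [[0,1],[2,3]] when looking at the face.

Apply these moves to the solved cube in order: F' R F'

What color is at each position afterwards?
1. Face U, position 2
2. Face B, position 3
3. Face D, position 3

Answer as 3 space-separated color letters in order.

After move 1 (F'): F=GGGG U=WWRR R=YRYR D=OOYY L=OWOW
After move 2 (R): R=YYRR U=WGRG F=GOGY D=OBYB B=RBWB
After move 3 (F'): F=OYGG U=WGYR R=BYOR D=WWYB L=OGOR
Query 1: U[2] = Y
Query 2: B[3] = B
Query 3: D[3] = B

Answer: Y B B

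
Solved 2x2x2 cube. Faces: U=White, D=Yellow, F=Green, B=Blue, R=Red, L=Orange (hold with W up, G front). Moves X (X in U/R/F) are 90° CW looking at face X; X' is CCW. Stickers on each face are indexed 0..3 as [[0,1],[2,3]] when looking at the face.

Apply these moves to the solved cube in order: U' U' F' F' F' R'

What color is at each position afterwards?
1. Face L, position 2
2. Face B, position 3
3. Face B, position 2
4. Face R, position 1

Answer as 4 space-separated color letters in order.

After move 1 (U'): U=WWWW F=OOGG R=GGRR B=RRBB L=BBOO
After move 2 (U'): U=WWWW F=BBGG R=OORR B=GGBB L=RROO
After move 3 (F'): F=BGBG U=WWOR R=YOYR D=ROYY L=RWOW
After move 4 (F'): F=GGBB U=WWYY R=OORR D=WWYY L=RROO
After move 5 (F'): F=GBGB U=WWOR R=WOWR D=ROYY L=RYOY
After move 6 (R'): R=ORWW U=WBOG F=GWGR D=RBYB B=YGOB
Query 1: L[2] = O
Query 2: B[3] = B
Query 3: B[2] = O
Query 4: R[1] = R

Answer: O B O R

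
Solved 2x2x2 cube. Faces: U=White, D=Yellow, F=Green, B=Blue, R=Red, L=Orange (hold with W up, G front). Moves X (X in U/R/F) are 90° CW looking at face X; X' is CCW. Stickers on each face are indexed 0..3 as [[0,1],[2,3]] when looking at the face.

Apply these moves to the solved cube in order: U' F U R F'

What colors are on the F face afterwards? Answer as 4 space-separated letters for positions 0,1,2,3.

Answer: G Y W G

Derivation:
After move 1 (U'): U=WWWW F=OOGG R=GGRR B=RRBB L=BBOO
After move 2 (F): F=GOGO U=WWOB R=WGWR D=RGYY L=BYOY
After move 3 (U): U=OWBW F=WGGO R=RRWR B=BYBB L=GOOY
After move 4 (R): R=WRRR U=OGBO F=WGGY D=RBYB B=WYWB
After move 5 (F'): F=GYWG U=OGWR R=BRRR D=OYYB L=GOOB
Query: F face = GYWG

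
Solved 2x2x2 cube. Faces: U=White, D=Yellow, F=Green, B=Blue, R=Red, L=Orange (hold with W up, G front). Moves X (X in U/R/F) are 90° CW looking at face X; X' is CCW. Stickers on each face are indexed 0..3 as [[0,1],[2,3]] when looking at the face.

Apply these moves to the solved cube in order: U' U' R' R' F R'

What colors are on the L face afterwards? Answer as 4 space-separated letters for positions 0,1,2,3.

After move 1 (U'): U=WWWW F=OOGG R=GGRR B=RRBB L=BBOO
After move 2 (U'): U=WWWW F=BBGG R=OORR B=GGBB L=RROO
After move 3 (R'): R=OROR U=WBWG F=BWGW D=YBYG B=YGYB
After move 4 (R'): R=RROO U=WYWY F=BBGG D=YWYW B=GGBB
After move 5 (F): F=GBGB U=WYOR R=WRYO D=ORYW L=RYOW
After move 6 (R'): R=ROWY U=WBOG F=GYGR D=OBYB B=WGRB
Query: L face = RYOW

Answer: R Y O W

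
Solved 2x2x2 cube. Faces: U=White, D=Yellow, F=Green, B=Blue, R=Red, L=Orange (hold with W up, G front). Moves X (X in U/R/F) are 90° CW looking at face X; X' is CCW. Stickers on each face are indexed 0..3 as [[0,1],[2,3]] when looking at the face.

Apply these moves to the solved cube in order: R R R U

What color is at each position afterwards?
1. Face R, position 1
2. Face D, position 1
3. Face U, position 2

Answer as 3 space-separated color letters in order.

Answer: B G B

Derivation:
After move 1 (R): R=RRRR U=WGWG F=GYGY D=YBYB B=WBWB
After move 2 (R): R=RRRR U=WYWY F=GBGB D=YWYW B=GBGB
After move 3 (R): R=RRRR U=WBWB F=GWGW D=YGYG B=YBYB
After move 4 (U): U=WWBB F=RRGW R=YBRR B=OOYB L=GWOO
Query 1: R[1] = B
Query 2: D[1] = G
Query 3: U[2] = B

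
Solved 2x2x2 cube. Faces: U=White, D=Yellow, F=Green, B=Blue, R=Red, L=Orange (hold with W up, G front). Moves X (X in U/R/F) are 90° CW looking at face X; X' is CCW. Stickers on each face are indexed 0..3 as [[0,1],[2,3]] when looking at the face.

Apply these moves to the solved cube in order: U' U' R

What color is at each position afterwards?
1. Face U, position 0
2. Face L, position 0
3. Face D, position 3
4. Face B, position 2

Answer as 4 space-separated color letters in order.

After move 1 (U'): U=WWWW F=OOGG R=GGRR B=RRBB L=BBOO
After move 2 (U'): U=WWWW F=BBGG R=OORR B=GGBB L=RROO
After move 3 (R): R=RORO U=WBWG F=BYGY D=YBYG B=WGWB
Query 1: U[0] = W
Query 2: L[0] = R
Query 3: D[3] = G
Query 4: B[2] = W

Answer: W R G W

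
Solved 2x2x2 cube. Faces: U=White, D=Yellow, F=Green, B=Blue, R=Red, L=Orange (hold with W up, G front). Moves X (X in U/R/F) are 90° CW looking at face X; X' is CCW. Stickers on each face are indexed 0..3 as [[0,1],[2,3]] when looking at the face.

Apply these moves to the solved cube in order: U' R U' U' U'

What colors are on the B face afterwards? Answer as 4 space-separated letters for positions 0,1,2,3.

Answer: B B W B

Derivation:
After move 1 (U'): U=WWWW F=OOGG R=GGRR B=RRBB L=BBOO
After move 2 (R): R=RGRG U=WOWG F=OYGY D=YBYR B=WRWB
After move 3 (U'): U=OGWW F=BBGY R=OYRG B=RGWB L=WROO
After move 4 (U'): U=GWOW F=WRGY R=BBRG B=OYWB L=RGOO
After move 5 (U'): U=WWGO F=RGGY R=WRRG B=BBWB L=OYOO
Query: B face = BBWB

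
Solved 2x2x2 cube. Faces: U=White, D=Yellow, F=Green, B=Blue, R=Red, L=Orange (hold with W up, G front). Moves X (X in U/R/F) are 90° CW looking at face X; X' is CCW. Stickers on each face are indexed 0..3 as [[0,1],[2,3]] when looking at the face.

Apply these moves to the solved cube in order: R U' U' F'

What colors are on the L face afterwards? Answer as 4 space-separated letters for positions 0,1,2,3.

After move 1 (R): R=RRRR U=WGWG F=GYGY D=YBYB B=WBWB
After move 2 (U'): U=GGWW F=OOGY R=GYRR B=RRWB L=WBOO
After move 3 (U'): U=GWGW F=WBGY R=OORR B=GYWB L=RROO
After move 4 (F'): F=BYWG U=GWOR R=BOYR D=ROYB L=RWOG
Query: L face = RWOG

Answer: R W O G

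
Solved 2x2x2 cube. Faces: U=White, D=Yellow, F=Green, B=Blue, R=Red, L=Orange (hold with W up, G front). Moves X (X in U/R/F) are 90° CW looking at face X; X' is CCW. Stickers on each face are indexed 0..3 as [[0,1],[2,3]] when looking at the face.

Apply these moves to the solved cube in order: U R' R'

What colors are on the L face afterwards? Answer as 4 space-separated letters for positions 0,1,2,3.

Answer: G G O O

Derivation:
After move 1 (U): U=WWWW F=RRGG R=BBRR B=OOBB L=GGOO
After move 2 (R'): R=BRBR U=WBWO F=RWGW D=YRYG B=YOYB
After move 3 (R'): R=RRBB U=WYWY F=RBGO D=YWYW B=GORB
Query: L face = GGOO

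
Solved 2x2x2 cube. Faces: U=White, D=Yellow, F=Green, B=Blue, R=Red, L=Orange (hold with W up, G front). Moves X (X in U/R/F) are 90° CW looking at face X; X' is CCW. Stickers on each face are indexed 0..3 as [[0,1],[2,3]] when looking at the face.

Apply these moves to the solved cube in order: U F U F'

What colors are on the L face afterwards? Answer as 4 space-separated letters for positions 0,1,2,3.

Answer: G W O G

Derivation:
After move 1 (U): U=WWWW F=RRGG R=BBRR B=OOBB L=GGOO
After move 2 (F): F=GRGR U=WWOG R=WBWR D=RBYY L=GYOY
After move 3 (U): U=OWGW F=WBGR R=OOWR B=GYBB L=GROY
After move 4 (F'): F=BRWG U=OWOW R=BORR D=RYYY L=GWOG
Query: L face = GWOG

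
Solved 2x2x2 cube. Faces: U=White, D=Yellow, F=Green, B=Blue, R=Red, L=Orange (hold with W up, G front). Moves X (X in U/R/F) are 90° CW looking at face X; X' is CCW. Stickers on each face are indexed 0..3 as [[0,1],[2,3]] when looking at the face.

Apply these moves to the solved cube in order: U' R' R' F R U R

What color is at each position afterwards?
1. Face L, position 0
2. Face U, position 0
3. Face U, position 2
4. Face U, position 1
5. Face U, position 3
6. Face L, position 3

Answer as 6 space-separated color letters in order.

After move 1 (U'): U=WWWW F=OOGG R=GGRR B=RRBB L=BBOO
After move 2 (R'): R=GRGR U=WBWR F=OWGW D=YOYG B=YRYB
After move 3 (R'): R=RRGG U=WYWY F=OBGR D=YWYW B=GROB
After move 4 (F): F=GORB U=WYOB R=WRYG D=GRYW L=BYOW
After move 5 (R): R=YWGR U=WOOB F=GRRW D=GOYG B=BRYB
After move 6 (U): U=OWBO F=YWRW R=BRGR B=BYYB L=GROW
After move 7 (R): R=GBRR U=OWBW F=YORG D=GYYB B=OYWB
Query 1: L[0] = G
Query 2: U[0] = O
Query 3: U[2] = B
Query 4: U[1] = W
Query 5: U[3] = W
Query 6: L[3] = W

Answer: G O B W W W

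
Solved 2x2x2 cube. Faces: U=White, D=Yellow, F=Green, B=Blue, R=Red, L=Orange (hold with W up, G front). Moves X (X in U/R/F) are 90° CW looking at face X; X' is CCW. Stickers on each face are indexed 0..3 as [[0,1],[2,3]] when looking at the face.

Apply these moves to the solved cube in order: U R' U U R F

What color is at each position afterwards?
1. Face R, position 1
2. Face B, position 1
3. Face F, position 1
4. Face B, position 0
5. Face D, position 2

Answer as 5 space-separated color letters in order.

Answer: G W Y W Y

Derivation:
After move 1 (U): U=WWWW F=RRGG R=BBRR B=OOBB L=GGOO
After move 2 (R'): R=BRBR U=WBWO F=RWGW D=YRYG B=YOYB
After move 3 (U): U=WWOB F=BRGW R=YOBR B=GGYB L=RWOO
After move 4 (U): U=OWBW F=YOGW R=GGBR B=RWYB L=BROO
After move 5 (R): R=BGRG U=OOBW F=YRGG D=YYYR B=WWWB
After move 6 (F): F=GYGR U=OOOR R=BGWG D=RBYR L=BYOY
Query 1: R[1] = G
Query 2: B[1] = W
Query 3: F[1] = Y
Query 4: B[0] = W
Query 5: D[2] = Y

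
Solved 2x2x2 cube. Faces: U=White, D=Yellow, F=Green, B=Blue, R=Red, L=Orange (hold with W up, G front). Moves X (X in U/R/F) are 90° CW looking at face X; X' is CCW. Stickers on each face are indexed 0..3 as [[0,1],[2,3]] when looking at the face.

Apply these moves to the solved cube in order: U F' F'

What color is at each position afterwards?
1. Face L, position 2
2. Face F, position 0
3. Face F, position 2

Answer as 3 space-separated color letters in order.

Answer: O G R

Derivation:
After move 1 (U): U=WWWW F=RRGG R=BBRR B=OOBB L=GGOO
After move 2 (F'): F=RGRG U=WWBR R=YBYR D=GOYY L=GWOW
After move 3 (F'): F=GGRR U=WWYY R=OBGR D=WWYY L=GROB
Query 1: L[2] = O
Query 2: F[0] = G
Query 3: F[2] = R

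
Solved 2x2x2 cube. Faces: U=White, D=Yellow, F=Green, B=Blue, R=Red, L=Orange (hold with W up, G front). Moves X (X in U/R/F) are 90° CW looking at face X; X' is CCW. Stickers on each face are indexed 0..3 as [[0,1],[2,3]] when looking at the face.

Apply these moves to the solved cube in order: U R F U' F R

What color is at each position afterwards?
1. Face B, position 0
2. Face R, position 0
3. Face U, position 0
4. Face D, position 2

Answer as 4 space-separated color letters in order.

Answer: O O R Y

Derivation:
After move 1 (U): U=WWWW F=RRGG R=BBRR B=OOBB L=GGOO
After move 2 (R): R=RBRB U=WRWG F=RYGY D=YBYO B=WOWB
After move 3 (F): F=GRYY U=WROG R=WBGB D=RRYO L=GYOB
After move 4 (U'): U=RGWO F=GYYY R=GRGB B=WBWB L=WOOB
After move 5 (F): F=YGYY U=RGBO R=WROB D=GGYO L=WROR
After move 6 (R): R=OWBR U=RGBY F=YGYO D=GWYW B=OBGB
Query 1: B[0] = O
Query 2: R[0] = O
Query 3: U[0] = R
Query 4: D[2] = Y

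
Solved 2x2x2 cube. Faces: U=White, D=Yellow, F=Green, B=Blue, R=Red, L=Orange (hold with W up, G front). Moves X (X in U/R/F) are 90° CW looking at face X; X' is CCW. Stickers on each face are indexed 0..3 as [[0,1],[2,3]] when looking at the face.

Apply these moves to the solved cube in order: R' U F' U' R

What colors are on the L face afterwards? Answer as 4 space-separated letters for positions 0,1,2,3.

Answer: O O O B

Derivation:
After move 1 (R'): R=RRRR U=WBWB F=GWGW D=YGYG B=YBYB
After move 2 (U): U=WWBB F=RRGW R=YBRR B=OOYB L=GWOO
After move 3 (F'): F=RWRG U=WWYR R=GBYR D=WOYG L=GBOB
After move 4 (U'): U=WRWY F=GBRG R=RWYR B=GBYB L=OOOB
After move 5 (R): R=YRRW U=WBWG F=GORG D=WYYG B=YBRB
Query: L face = OOOB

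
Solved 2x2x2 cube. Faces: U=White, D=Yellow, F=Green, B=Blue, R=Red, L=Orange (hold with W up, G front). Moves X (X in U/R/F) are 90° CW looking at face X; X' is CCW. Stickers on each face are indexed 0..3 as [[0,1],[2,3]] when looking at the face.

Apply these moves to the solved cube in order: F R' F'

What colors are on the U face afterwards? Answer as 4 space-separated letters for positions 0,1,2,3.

Answer: W B R W

Derivation:
After move 1 (F): F=GGGG U=WWOO R=WRWR D=RRYY L=OYOY
After move 2 (R'): R=RRWW U=WBOB F=GWGO D=RGYG B=YBRB
After move 3 (F'): F=WOGG U=WBRW R=GRRW D=YYYG L=OBOO
Query: U face = WBRW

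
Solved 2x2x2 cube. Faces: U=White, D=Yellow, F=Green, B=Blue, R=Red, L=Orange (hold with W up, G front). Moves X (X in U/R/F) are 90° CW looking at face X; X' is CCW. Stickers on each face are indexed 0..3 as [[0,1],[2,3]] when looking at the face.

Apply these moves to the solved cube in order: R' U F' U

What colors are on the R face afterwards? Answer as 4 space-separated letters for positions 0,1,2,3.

After move 1 (R'): R=RRRR U=WBWB F=GWGW D=YGYG B=YBYB
After move 2 (U): U=WWBB F=RRGW R=YBRR B=OOYB L=GWOO
After move 3 (F'): F=RWRG U=WWYR R=GBYR D=WOYG L=GBOB
After move 4 (U): U=YWRW F=GBRG R=OOYR B=GBYB L=RWOB
Query: R face = OOYR

Answer: O O Y R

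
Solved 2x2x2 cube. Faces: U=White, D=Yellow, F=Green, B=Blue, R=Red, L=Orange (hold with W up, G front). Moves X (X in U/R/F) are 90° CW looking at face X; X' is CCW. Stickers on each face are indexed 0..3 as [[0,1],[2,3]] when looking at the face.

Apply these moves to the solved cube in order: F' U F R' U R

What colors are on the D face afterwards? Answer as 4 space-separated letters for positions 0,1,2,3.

After move 1 (F'): F=GGGG U=WWRR R=YRYR D=OOYY L=OWOW
After move 2 (U): U=RWRW F=YRGG R=BBYR B=OWBB L=GGOW
After move 3 (F): F=GYGR U=RWWG R=RBWR D=YBYY L=GOOO
After move 4 (R'): R=BRRW U=RBWO F=GWGG D=YYYR B=YWBB
After move 5 (U): U=WROB F=BRGG R=YWRW B=GOBB L=GWOO
After move 6 (R): R=RYWW U=WROG F=BYGR D=YBYG B=BORB
Query: D face = YBYG

Answer: Y B Y G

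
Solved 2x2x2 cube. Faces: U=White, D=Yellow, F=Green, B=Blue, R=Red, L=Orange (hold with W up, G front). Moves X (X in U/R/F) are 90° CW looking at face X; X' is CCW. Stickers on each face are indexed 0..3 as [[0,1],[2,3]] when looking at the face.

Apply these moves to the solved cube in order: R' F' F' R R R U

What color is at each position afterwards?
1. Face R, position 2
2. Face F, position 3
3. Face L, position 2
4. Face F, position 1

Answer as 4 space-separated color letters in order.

Answer: O Y O R

Derivation:
After move 1 (R'): R=RRRR U=WBWB F=GWGW D=YGYG B=YBYB
After move 2 (F'): F=WWGG U=WBRR R=GRYR D=OOYG L=OBOW
After move 3 (F'): F=WGWG U=WBGY R=OROR D=BWYG L=OROR
After move 4 (R): R=OORR U=WGGG F=WWWG D=BYYY B=YBBB
After move 5 (R): R=RORO U=WWGG F=WYWY D=BBYY B=GBGB
After move 6 (R): R=RROO U=WYGY F=WBWY D=BGYG B=GBWB
After move 7 (U): U=GWYY F=RRWY R=GBOO B=ORWB L=WBOR
Query 1: R[2] = O
Query 2: F[3] = Y
Query 3: L[2] = O
Query 4: F[1] = R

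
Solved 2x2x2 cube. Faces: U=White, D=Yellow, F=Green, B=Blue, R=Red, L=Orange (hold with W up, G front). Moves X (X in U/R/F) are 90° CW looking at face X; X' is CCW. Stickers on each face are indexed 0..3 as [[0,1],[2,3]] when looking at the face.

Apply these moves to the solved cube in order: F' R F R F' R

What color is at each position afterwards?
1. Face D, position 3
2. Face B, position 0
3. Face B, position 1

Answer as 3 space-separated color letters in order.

Answer: W R B

Derivation:
After move 1 (F'): F=GGGG U=WWRR R=YRYR D=OOYY L=OWOW
After move 2 (R): R=YYRR U=WGRG F=GOGY D=OBYB B=RBWB
After move 3 (F): F=GGYO U=WGWW R=RYGR D=RYYB L=OOOB
After move 4 (R): R=GRRY U=WGWO F=GYYB D=RWYR B=WBGB
After move 5 (F'): F=YBGY U=WGGR R=WRRY D=OBYR L=OOOW
After move 6 (R): R=RWYR U=WBGY F=YBGR D=OGYW B=RBGB
Query 1: D[3] = W
Query 2: B[0] = R
Query 3: B[1] = B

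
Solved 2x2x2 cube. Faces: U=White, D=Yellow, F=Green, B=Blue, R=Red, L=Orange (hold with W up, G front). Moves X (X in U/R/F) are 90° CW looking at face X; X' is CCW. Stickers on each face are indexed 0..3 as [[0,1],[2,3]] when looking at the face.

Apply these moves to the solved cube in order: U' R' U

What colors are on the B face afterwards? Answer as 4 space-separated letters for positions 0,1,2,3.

After move 1 (U'): U=WWWW F=OOGG R=GGRR B=RRBB L=BBOO
After move 2 (R'): R=GRGR U=WBWR F=OWGW D=YOYG B=YRYB
After move 3 (U): U=WWRB F=GRGW R=YRGR B=BBYB L=OWOO
Query: B face = BBYB

Answer: B B Y B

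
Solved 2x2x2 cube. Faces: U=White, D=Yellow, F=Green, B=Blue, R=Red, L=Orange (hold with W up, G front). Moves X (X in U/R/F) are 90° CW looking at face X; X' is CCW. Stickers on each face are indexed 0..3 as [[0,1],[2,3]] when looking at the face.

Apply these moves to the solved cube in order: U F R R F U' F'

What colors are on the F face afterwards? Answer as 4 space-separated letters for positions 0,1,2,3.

After move 1 (U): U=WWWW F=RRGG R=BBRR B=OOBB L=GGOO
After move 2 (F): F=GRGR U=WWOG R=WBWR D=RBYY L=GYOY
After move 3 (R): R=WWRB U=WROR F=GBGY D=RBYO B=GOWB
After move 4 (R): R=RWBW U=WBOY F=GBGO D=RWYG B=RORB
After move 5 (F): F=GGOB U=WBYY R=OWYW D=BRYG L=GROW
After move 6 (U'): U=BYWY F=GROB R=GGYW B=OWRB L=ROOW
After move 7 (F'): F=RBGO U=BYGY R=RGBW D=OWYG L=RYOW
Query: F face = RBGO

Answer: R B G O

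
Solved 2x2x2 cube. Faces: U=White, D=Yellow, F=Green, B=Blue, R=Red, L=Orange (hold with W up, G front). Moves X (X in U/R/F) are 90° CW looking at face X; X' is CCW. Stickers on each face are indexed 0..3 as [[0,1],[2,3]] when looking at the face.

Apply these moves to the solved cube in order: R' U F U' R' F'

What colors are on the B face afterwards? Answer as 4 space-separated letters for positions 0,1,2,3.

Answer: G B Y B

Derivation:
After move 1 (R'): R=RRRR U=WBWB F=GWGW D=YGYG B=YBYB
After move 2 (U): U=WWBB F=RRGW R=YBRR B=OOYB L=GWOO
After move 3 (F): F=GRWR U=WWOW R=BBBR D=RYYG L=GYOG
After move 4 (U'): U=WWWO F=GYWR R=GRBR B=BBYB L=OOOG
After move 5 (R'): R=RRGB U=WYWB F=GWWO D=RYYR B=GBYB
After move 6 (F'): F=WOGW U=WYRG R=YRRB D=OGYR L=OBOW
Query: B face = GBYB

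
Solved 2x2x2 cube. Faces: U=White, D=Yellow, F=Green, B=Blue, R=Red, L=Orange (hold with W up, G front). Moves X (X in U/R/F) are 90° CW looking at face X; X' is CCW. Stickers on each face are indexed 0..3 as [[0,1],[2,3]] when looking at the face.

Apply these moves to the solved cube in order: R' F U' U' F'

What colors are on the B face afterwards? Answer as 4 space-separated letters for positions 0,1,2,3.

Answer: G G Y B

Derivation:
After move 1 (R'): R=RRRR U=WBWB F=GWGW D=YGYG B=YBYB
After move 2 (F): F=GGWW U=WBOO R=WRBR D=RRYG L=OYOG
After move 3 (U'): U=BOWO F=OYWW R=GGBR B=WRYB L=YBOG
After move 4 (U'): U=OOBW F=YBWW R=OYBR B=GGYB L=WROG
After move 5 (F'): F=BWYW U=OOOB R=RYRR D=RGYG L=WWOB
Query: B face = GGYB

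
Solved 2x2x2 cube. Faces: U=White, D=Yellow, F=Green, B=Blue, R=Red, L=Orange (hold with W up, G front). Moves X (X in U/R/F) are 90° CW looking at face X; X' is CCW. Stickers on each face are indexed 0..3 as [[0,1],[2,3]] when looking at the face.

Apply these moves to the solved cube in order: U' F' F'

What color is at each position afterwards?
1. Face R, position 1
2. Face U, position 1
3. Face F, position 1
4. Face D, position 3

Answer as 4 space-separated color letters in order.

After move 1 (U'): U=WWWW F=OOGG R=GGRR B=RRBB L=BBOO
After move 2 (F'): F=OGOG U=WWGR R=YGYR D=BOYY L=BWOW
After move 3 (F'): F=GGOO U=WWYY R=OGBR D=WWYY L=BROG
Query 1: R[1] = G
Query 2: U[1] = W
Query 3: F[1] = G
Query 4: D[3] = Y

Answer: G W G Y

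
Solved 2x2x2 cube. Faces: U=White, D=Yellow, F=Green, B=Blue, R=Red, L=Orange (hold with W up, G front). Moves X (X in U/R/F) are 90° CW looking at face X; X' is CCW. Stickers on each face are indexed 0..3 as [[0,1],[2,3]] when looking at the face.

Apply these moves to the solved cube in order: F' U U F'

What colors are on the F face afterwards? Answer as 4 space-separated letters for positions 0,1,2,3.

After move 1 (F'): F=GGGG U=WWRR R=YRYR D=OOYY L=OWOW
After move 2 (U): U=RWRW F=YRGG R=BBYR B=OWBB L=GGOW
After move 3 (U): U=RRWW F=BBGG R=OWYR B=GGBB L=YROW
After move 4 (F'): F=BGBG U=RROY R=OWOR D=RWYY L=YWOW
Query: F face = BGBG

Answer: B G B G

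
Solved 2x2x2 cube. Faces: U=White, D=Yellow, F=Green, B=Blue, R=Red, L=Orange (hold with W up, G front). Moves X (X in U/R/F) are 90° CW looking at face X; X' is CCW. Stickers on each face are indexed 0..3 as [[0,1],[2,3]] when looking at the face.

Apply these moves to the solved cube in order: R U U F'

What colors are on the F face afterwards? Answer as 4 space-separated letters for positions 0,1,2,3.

After move 1 (R): R=RRRR U=WGWG F=GYGY D=YBYB B=WBWB
After move 2 (U): U=WWGG F=RRGY R=WBRR B=OOWB L=GYOO
After move 3 (U): U=GWGW F=WBGY R=OORR B=GYWB L=RROO
After move 4 (F'): F=BYWG U=GWOR R=BOYR D=ROYB L=RWOG
Query: F face = BYWG

Answer: B Y W G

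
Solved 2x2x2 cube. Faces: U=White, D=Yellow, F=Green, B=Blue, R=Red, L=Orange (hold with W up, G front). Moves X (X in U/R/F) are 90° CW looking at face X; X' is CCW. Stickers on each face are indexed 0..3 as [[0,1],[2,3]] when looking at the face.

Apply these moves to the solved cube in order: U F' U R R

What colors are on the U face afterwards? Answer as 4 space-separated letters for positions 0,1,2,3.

After move 1 (U): U=WWWW F=RRGG R=BBRR B=OOBB L=GGOO
After move 2 (F'): F=RGRG U=WWBR R=YBYR D=GOYY L=GWOW
After move 3 (U): U=BWRW F=YBRG R=OOYR B=GWBB L=RGOW
After move 4 (R): R=YORO U=BBRG F=YORY D=GBYG B=WWWB
After move 5 (R): R=RYOO U=BORY F=YBRG D=GWYW B=GWBB
Query: U face = BORY

Answer: B O R Y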